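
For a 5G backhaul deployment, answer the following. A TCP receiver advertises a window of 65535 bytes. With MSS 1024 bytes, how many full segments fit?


Given: RWND = 65535 bytes, MSS = 1024 bytes
Full segments = floor(RWND / MSS)
Full segments = floor(65535 / 1024)
Full segments = floor(63.999) = 63

63


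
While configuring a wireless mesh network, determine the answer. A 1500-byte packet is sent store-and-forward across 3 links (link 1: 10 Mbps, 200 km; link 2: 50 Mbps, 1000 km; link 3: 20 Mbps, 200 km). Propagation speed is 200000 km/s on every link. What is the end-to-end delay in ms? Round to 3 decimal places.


Packet = 1500 bytes = 12000 bits. Store-and-forward: sum (t_trans + t_prop) per link.
Link 1: t_trans = 12000/(10*10^6) s = 1.2000 ms; t_prop = 200/200000 s = 1.0000 ms; subtotal = 2.2000 ms
Link 2: t_trans = 12000/(50*10^6) s = 0.2400 ms; t_prop = 1000/200000 s = 5.0000 ms; subtotal = 5.2400 ms
Link 3: t_trans = 12000/(20*10^6) s = 0.6000 ms; t_prop = 200/200000 s = 1.0000 ms; subtotal = 1.6000 ms
End-to-end = 2.2000 + 5.2400 + 1.6000 = 9.0400 ms -> 9.040 ms (3 dp)

9.040


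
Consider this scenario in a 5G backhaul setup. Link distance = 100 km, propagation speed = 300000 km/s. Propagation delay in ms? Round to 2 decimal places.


Given: distance = 100 km, speed = 300000 km/s
Delay = distance / speed = 100 / 300000 seconds
Delay in ms = 100 * 1000 / 300000
Delay = 0.3333 ms
Rounded to 2 dp = 0.33 ms

0.33


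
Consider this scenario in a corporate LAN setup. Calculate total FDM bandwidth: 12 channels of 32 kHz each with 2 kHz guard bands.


Given: 12 channels, 32 kHz each, guard = 2 kHz
Channel bandwidth = 12 * 32 = 384 kHz
Guard bands = 11 gaps * 2 kHz = 22 kHz
Total = 384 + 22 = 406 kHz

406


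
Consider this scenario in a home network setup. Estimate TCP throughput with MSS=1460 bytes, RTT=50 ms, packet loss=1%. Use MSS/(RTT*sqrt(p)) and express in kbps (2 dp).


Given: MSS = 1460 bytes, RTT = 50 ms, loss = 1%
RTT in seconds = 50 / 1000 = 0.05
Loss rate = 1% = 0.01
sqrt(loss) = sqrt(0.01) = 0.1
Throughput (bytes/s) = 1460 / (0.05 * 0.1) = 292000.0000
Throughput (kbps) = 292000.0000 * 8 / 1000 = 2336.000000 -> 2336.00 kbps (2 dp)

2336.00


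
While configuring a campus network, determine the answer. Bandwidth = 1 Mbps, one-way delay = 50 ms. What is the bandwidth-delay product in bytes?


Given: bandwidth = 1 Mbps, delay = 50 ms
BDP in bits = 1 * 10^6 * 50 / 1000
BDP in bits = 50000
BDP in bytes = 50000 / 8 = 6250

6250


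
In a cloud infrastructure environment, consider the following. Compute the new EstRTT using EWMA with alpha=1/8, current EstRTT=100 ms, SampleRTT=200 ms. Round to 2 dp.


Given: EstRTT = 100 ms, SampleRTT = 200 ms, alpha = 1/8
New EstRTT = (1 - alpha) * EstRTT + alpha * SampleRTT
(7/8) * 100 = 87.5
(1/8) * 200 = 25
New EstRTT = 87.5 + 25 = 112.5 ms -> 112.50 ms (2 dp)

112.50


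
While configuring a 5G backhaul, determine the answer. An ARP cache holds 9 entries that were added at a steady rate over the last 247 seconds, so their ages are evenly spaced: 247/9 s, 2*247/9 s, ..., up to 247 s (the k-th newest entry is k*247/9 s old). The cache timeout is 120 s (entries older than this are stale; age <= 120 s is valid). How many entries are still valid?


Ages are k * 247/9 s for k = 1..9 (spacing = 27.4444 s).
Entry k is valid iff k * 247/9 <= 120 iff k <= 9 * 120 / 247 = 4.3725
n_valid = floor(4.3725) = 4
(n_stale = 9 - 4 = 5)

4


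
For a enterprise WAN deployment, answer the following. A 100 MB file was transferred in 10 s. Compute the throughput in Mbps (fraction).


Given: file = 100 MB, time = 10 s
File in Mb = 100 * 8 = 800 Mb
Throughput = 800 / 10 Mbps
Throughput = 80 Mbps

80


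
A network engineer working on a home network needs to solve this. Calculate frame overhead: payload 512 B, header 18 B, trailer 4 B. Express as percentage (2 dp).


Given: payload = 512 B, header = 18 B, trailer = 4 B
Overhead bytes = header + trailer = 18 + 4 = 22
Total frame = payload + overhead = 512 + 22 = 534
Overhead % = 22 / 534 * 100 = 4.1199% -> 4.12% (2 dp)

4.12


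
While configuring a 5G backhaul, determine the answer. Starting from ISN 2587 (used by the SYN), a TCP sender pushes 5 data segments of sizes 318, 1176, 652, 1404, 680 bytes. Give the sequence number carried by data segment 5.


The SYN occupies sequence number ISN = 2587, so the first data byte is ISN + 1 = 2588.
SEQ of data segment i = (ISN + 1) + sum of payload sizes of segments 1..i-1.
Segment 1: SEQ = 2588, payload = 318 bytes
Segment 2: SEQ = 2906, payload = 1176 bytes
Segment 3: SEQ = 4082, payload = 652 bytes
Segment 4: SEQ = 4734, payload = 1404 bytes
Segment 5: SEQ = 6138, payload = 680 bytes
SEQ of segment 5 = 2588 + 318 + 1176 + 652 + 1404 = 6138

6138


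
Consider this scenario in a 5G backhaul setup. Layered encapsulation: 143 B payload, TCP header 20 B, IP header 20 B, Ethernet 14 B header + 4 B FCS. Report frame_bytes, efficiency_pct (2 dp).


TCP segment = 143 + 20 = 163 B
IP packet = 163 + 20 = 183 B
Ethernet frame = 183 + 14 + 4 = 201 B
Efficiency = app / frame = 143 / 201 = 0.711443 = 71.1443% -> 71.14% (2 dp)

201, 71.14


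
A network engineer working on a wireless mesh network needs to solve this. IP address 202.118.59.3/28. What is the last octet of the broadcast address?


Given: IP = 202.118.59.3, prefix = /28
Host bits = 32 - 28 = 4
Network last octet = 3 AND mask = 0
Host part size = 2^4 - 1 = 15
Broadcast last octet = 0 OR 15 = 15

15


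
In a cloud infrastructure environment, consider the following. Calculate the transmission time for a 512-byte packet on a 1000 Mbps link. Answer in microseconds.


Given: packet = 512 bytes, bandwidth = 1000 Mbps
Packet in bits = 512 * 8 = 4096 bits
Bandwidth = 1000 * 10^6 = 1000000000 bps
Time = 4096 / 1000000000 seconds
Time in us = 4096 * 10^6 / 1000000000 = 4.096

4.096


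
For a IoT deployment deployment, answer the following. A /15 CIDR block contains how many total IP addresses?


Given: CIDR prefix /15
Host bits = 32 - 15 = 17
Total addresses = 2^17 = 131072

131072


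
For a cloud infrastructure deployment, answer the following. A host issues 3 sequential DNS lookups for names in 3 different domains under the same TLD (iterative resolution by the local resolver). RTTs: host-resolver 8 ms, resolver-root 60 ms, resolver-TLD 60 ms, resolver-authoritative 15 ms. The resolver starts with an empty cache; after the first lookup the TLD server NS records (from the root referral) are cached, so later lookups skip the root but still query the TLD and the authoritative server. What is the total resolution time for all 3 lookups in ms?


Lookup 1 (cold cache): local + root + TLD + auth = 8 + 60 + 60 + 15 = 143 ms
Lookups 2..3 (TLD NS cached -> skip root; new domain -> still ask TLD and auth): local + TLD + auth = 8 + 60 + 15 = 83 ms each
Remaining 2 lookups: 2 * 83 = 166 ms
Total = 143 + 166 = 309 ms

309


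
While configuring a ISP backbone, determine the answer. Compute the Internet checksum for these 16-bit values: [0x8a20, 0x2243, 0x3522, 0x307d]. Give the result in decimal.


Given words: [0x8a20, 0x2243, 0x3522, 0x307d]
Step 1: Sum all words
Raw sum = 35360 + 8771 + 13602 + 12413 = 70146
Step 2: Fold carry: (4610 + 1) = 4611
One's complement = ~4611 & 0xFFFF = 60924

60924


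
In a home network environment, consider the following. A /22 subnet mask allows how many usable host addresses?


Given: subnet mask /22
Host bits = 32 - 22 = 10
Total addresses = 2^10 = 1024
Usable hosts = 1024 - 2 (network + broadcast) = 1022

1022


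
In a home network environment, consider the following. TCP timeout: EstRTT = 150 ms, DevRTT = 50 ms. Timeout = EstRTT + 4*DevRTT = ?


Given: EstRTT = 150 ms, DevRTT = 50 ms
Timeout = EstRTT + 4 * DevRTT
4 * DevRTT = 4 * 50 = 200
Timeout = 150 + 200 = 350 ms

350


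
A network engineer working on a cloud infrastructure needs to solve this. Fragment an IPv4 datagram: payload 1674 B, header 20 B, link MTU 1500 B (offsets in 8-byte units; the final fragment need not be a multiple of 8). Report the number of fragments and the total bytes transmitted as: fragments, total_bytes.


Max data per non-final fragment = floor((MTU - header)/8)*8 = floor((1500 - 20)/8)*8 = floor(1480/8)*8 = 1480 B
Final fragment needs no 8-byte alignment: it can carry up to MTU - header = 1480 B
Non-final fragments needed = ceil((payload - 1480) / 1480) = ceil(194/1480) = ceil(0.1311) = 1
Number of fragments = 1 + 1 = 2
Fragment sizes (data): 1 * 1480 B + 194 B (last, 194 <= 1480 OK)
Total bytes sent = payload + n_frags * header = 1674 + 2*20 = 1674 + 40 = 1714 B

2, 1714


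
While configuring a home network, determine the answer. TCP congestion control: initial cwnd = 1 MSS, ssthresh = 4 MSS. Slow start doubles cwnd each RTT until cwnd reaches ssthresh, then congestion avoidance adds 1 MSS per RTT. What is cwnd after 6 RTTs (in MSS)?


RTT 0: cwnd = 1 MSS (initial)
RTT 1: cwnd = 2 MSS (slow start, doubled)
RTT 2: cwnd = 4 MSS (slow start, doubled)
RTT 3: cwnd = 5 MSS (congestion avoidance, +1)
RTT 4: cwnd = 6 MSS (congestion avoidance, +1)
RTT 5: cwnd = 7 MSS (congestion avoidance, +1)
RTT 6: cwnd = 8 MSS (congestion avoidance, +1)

8


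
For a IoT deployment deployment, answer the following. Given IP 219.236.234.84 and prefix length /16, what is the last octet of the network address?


Given: IP = 219.236.234.84, prefix = /16
Subnet mask = 255.255.0.0
Last octet of IP: 84
Last octet of mask: 0
Network last octet = 84 AND 0 = 0

0


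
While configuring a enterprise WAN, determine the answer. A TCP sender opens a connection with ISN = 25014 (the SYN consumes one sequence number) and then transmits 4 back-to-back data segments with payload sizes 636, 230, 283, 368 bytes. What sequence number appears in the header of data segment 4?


The SYN occupies sequence number ISN = 25014, so the first data byte is ISN + 1 = 25015.
SEQ of data segment i = (ISN + 1) + sum of payload sizes of segments 1..i-1.
Segment 1: SEQ = 25015, payload = 636 bytes
Segment 2: SEQ = 25651, payload = 230 bytes
Segment 3: SEQ = 25881, payload = 283 bytes
Segment 4: SEQ = 26164, payload = 368 bytes
SEQ of segment 4 = 25015 + 636 + 230 + 283 = 26164

26164


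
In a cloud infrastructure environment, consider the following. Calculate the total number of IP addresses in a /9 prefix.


Given: CIDR prefix /9
Host bits = 32 - 9 = 23
Total addresses = 2^23 = 8388608

8388608


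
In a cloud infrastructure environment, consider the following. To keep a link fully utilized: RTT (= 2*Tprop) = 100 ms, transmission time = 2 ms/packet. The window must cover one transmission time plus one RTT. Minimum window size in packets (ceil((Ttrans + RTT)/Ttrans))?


Given: Ttrans = 2 ms, RTT = 100 ms (= 2 * Tprop, Tprop = 50 ms)
Time until first ACK returns = Ttrans + RTT = 2 + 100 = 102 ms
Need W * Ttrans >= Ttrans + RTT  ->  W >= (Ttrans + RTT) / Ttrans
(Ttrans + RTT) / Ttrans = 102 / 2 = 51
W_min = ceil(51) = 51

51


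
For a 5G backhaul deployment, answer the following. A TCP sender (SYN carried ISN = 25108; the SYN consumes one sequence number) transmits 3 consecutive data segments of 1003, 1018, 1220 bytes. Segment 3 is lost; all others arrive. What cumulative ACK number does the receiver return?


SYN uses sequence number 25108; first data byte = ISN + 1 = 25109.
Segment 1: SEQ = 25109, len = 1003 B, covers [25109, 26111]
Segment 2: SEQ = 26112, len = 1018 B, covers [26112, 27129]
Segment 3: SEQ = 27130, len = 1220 B, covers [27130, 28349] [LOST]
In-order data received: bytes [25109, 27129] (segments 1..2).
Segment 3 missing -> gap begins at byte 27130.
Cumulative ACK = next expected in-order byte = 25109 + 1003 + 1018 = 27130

27130


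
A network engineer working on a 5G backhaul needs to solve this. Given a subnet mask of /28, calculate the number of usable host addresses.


Given: subnet mask /28
Host bits = 32 - 28 = 4
Total addresses = 2^4 = 16
Usable hosts = 16 - 2 (network + broadcast) = 14

14


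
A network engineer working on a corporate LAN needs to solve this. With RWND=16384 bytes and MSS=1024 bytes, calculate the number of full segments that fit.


Given: RWND = 16384 bytes, MSS = 1024 bytes
Full segments = floor(RWND / MSS)
Full segments = floor(16384 / 1024)
Full segments = floor(16.0) = 16

16


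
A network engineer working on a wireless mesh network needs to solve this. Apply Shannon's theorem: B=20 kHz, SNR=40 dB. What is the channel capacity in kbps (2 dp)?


Given: B = 20 kHz, SNR = 40 dB
SNR linear = 10^(40/10) = 10000
1 + SNR = 10001
log2(10001) = 13.2878566418
C = 20 * 1000 * 13.2878566418 = 265757.1328 bps
C = 265.757133 kbps -> 265.76 kbps (2 dp)

265.76


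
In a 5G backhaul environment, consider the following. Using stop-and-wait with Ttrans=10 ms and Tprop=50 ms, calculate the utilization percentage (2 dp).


Given: Ttrans = 10 ms, Tprop = 50 ms
RTT = 2 * Tprop = 2 * 50 = 100 ms
U = Ttrans / (Ttrans + RTT)
U = 10 / (10 + 100)
U = 10 / 110 = 0.090909
U% = 9.09%

9.09


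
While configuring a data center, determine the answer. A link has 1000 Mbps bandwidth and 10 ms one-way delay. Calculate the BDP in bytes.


Given: bandwidth = 1000 Mbps, delay = 10 ms
BDP in bits = 1000 * 10^6 * 10 / 1000
BDP in bits = 10000000
BDP in bytes = 10000000 / 8 = 1250000

1250000


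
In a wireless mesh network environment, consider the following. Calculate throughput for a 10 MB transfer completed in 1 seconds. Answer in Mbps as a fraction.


Given: file = 10 MB, time = 1 s
File in Mb = 10 * 8 = 80 Mb
Throughput = 80 / 1 Mbps
Throughput = 80 Mbps

80


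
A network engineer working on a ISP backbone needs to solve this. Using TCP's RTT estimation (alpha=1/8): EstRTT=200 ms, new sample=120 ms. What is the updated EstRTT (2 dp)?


Given: EstRTT = 200 ms, SampleRTT = 120 ms, alpha = 1/8
New EstRTT = (1 - alpha) * EstRTT + alpha * SampleRTT
(7/8) * 200 = 175
(1/8) * 120 = 15
New EstRTT = 175 + 15 = 190 ms -> 190.00 ms (2 dp)

190.00


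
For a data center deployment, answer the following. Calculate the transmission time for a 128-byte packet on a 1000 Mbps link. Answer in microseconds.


Given: packet = 128 bytes, bandwidth = 1000 Mbps
Packet in bits = 128 * 8 = 1024 bits
Bandwidth = 1000 * 10^6 = 1000000000 bps
Time = 1024 / 1000000000 seconds
Time in us = 1024 * 10^6 / 1000000000 = 1.024

1.024


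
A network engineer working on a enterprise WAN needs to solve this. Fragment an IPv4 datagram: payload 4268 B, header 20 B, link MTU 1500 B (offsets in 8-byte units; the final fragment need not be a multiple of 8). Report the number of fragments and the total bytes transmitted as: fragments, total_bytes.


Max data per non-final fragment = floor((MTU - header)/8)*8 = floor((1500 - 20)/8)*8 = floor(1480/8)*8 = 1480 B
Final fragment needs no 8-byte alignment: it can carry up to MTU - header = 1480 B
Non-final fragments needed = ceil((payload - 1480) / 1480) = ceil(2788/1480) = ceil(1.8838) = 2
Number of fragments = 2 + 1 = 3
Fragment sizes (data): 2 * 1480 B + 1308 B (last, 1308 <= 1480 OK)
Total bytes sent = payload + n_frags * header = 4268 + 3*20 = 4268 + 60 = 4328 B

3, 4328


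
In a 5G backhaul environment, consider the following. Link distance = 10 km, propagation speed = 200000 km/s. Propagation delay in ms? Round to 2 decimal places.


Given: distance = 10 km, speed = 200000 km/s
Delay = distance / speed = 10 / 200000 seconds
Delay in ms = 10 * 1000 / 200000
Delay = 0.0500 ms
Rounded to 2 dp = 0.05 ms

0.05


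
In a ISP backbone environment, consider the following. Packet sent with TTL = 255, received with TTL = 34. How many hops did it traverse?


Given: initial TTL = 255, received TTL = 34
Hops = initial TTL - received TTL
Hops = 255 - 34 = 221

221


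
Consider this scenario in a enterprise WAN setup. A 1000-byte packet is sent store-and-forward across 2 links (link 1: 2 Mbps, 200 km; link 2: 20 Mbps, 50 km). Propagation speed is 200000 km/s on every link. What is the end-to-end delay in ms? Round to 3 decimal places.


Packet = 1000 bytes = 8000 bits. Store-and-forward: sum (t_trans + t_prop) per link.
Link 1: t_trans = 8000/(2*10^6) s = 4.0000 ms; t_prop = 200/200000 s = 1.0000 ms; subtotal = 5.0000 ms
Link 2: t_trans = 8000/(20*10^6) s = 0.4000 ms; t_prop = 50/200000 s = 0.2500 ms; subtotal = 0.6500 ms
End-to-end = 5.0000 + 0.6500 = 5.6500 ms -> 5.650 ms (3 dp)

5.650


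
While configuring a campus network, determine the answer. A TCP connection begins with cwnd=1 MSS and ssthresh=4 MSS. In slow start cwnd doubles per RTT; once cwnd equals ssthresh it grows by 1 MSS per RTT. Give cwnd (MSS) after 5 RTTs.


RTT 0: cwnd = 1 MSS (initial)
RTT 1: cwnd = 2 MSS (slow start, doubled)
RTT 2: cwnd = 4 MSS (slow start, doubled)
RTT 3: cwnd = 5 MSS (congestion avoidance, +1)
RTT 4: cwnd = 6 MSS (congestion avoidance, +1)
RTT 5: cwnd = 7 MSS (congestion avoidance, +1)

7


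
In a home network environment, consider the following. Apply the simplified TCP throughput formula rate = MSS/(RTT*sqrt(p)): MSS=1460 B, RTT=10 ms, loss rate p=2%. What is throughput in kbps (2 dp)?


Given: MSS = 1460 bytes, RTT = 10 ms, loss = 2%
RTT in seconds = 10 / 1000 = 0.01
Loss rate = 2% = 0.02
sqrt(loss) = sqrt(0.02) = 0.141421356237
Throughput (bytes/s) = 1460 / (0.01 * 0.141421356237) = 1032375.9005
Throughput (kbps) = 1032375.9005 * 8 / 1000 = 8259.007204 -> 8259.01 kbps (2 dp)

8259.01


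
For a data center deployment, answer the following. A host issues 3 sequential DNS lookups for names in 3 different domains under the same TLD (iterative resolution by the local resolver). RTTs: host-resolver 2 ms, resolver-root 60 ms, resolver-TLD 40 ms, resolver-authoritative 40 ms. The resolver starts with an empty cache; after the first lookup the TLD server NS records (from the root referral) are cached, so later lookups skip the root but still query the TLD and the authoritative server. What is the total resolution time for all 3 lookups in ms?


Lookup 1 (cold cache): local + root + TLD + auth = 2 + 60 + 40 + 40 = 142 ms
Lookups 2..3 (TLD NS cached -> skip root; new domain -> still ask TLD and auth): local + TLD + auth = 2 + 40 + 40 = 82 ms each
Remaining 2 lookups: 2 * 82 = 164 ms
Total = 142 + 164 = 306 ms

306


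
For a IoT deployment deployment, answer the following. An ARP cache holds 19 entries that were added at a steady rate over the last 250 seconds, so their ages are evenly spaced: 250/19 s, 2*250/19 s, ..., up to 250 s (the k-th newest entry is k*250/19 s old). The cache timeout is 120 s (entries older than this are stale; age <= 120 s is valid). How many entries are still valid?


Ages are k * 250/19 s for k = 1..19 (spacing = 13.1579 s).
Entry k is valid iff k * 250/19 <= 120 iff k <= 19 * 120 / 250 = 9.1200
n_valid = floor(9.1200) = 9
(n_stale = 19 - 9 = 10)

9


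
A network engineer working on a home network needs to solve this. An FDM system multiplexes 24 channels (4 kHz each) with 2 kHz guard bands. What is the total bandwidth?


Given: 24 channels, 4 kHz each, guard = 2 kHz
Channel bandwidth = 24 * 4 = 96 kHz
Guard bands = 23 gaps * 2 kHz = 46 kHz
Total = 96 + 46 = 142 kHz

142


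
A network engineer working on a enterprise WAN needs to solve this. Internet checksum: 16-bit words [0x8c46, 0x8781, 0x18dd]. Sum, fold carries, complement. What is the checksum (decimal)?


Given words: [0x8c46, 0x8781, 0x18dd]
Step 1: Sum all words
Raw sum = 35910 + 34689 + 6365 = 76964
Step 2: Fold carry: (11428 + 1) = 11429
One's complement = ~11429 & 0xFFFF = 54106

54106


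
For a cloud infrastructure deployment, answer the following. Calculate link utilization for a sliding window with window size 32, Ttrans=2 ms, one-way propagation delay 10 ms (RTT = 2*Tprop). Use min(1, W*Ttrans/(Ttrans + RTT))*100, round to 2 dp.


Given: W = 32, Ttrans = 2 ms, RTT = 20 ms (= 2 * Tprop, Tprop = 10 ms)
Cycle time = Ttrans + RTT = 2 + 20 = 22 ms (first packet sent until its ACK returns)
W * Ttrans = 32 * 2 = 64 ms of sending per cycle
W * Ttrans / (Ttrans + RTT) = 64 / 22 = 2.909091
U = min(1, 2.909091) = 1.000000
U% = 100.00%

100.00


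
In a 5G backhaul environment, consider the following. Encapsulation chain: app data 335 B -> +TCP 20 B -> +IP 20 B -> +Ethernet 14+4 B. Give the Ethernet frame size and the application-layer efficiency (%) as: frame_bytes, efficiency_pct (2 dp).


TCP segment = 335 + 20 = 355 B
IP packet = 355 + 20 = 375 B
Ethernet frame = 375 + 14 + 4 = 393 B
Efficiency = app / frame = 335 / 393 = 0.852417 = 85.2417% -> 85.24% (2 dp)

393, 85.24


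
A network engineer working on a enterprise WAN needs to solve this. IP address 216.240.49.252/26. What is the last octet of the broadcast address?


Given: IP = 216.240.49.252, prefix = /26
Host bits = 32 - 26 = 6
Network last octet = 252 AND mask = 192
Host part size = 2^6 - 1 = 63
Broadcast last octet = 192 OR 63 = 255

255


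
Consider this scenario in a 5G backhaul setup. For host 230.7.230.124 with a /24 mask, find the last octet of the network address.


Given: IP = 230.7.230.124, prefix = /24
Subnet mask = 255.255.255.0
Last octet of IP: 124
Last octet of mask: 0
Network last octet = 124 AND 0 = 0

0


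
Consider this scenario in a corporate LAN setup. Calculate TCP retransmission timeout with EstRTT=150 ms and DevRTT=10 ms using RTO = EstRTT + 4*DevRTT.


Given: EstRTT = 150 ms, DevRTT = 10 ms
Timeout = EstRTT + 4 * DevRTT
4 * DevRTT = 4 * 10 = 40
Timeout = 150 + 40 = 190 ms

190


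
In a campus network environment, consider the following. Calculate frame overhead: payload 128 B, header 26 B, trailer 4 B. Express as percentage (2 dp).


Given: payload = 128 B, header = 26 B, trailer = 4 B
Overhead bytes = header + trailer = 26 + 4 = 30
Total frame = payload + overhead = 128 + 30 = 158
Overhead % = 30 / 158 * 100 = 18.9873% -> 18.99% (2 dp)

18.99


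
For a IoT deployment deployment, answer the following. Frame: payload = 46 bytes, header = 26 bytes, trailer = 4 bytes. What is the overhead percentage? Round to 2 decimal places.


Given: payload = 46 B, header = 26 B, trailer = 4 B
Overhead bytes = header + trailer = 26 + 4 = 30
Total frame = payload + overhead = 46 + 30 = 76
Overhead % = 30 / 76 * 100 = 39.4737% -> 39.47% (2 dp)

39.47


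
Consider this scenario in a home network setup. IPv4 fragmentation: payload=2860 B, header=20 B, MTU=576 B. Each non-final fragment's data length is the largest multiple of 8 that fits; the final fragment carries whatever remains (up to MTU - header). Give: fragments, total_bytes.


Max data per non-final fragment = floor((MTU - header)/8)*8 = floor((576 - 20)/8)*8 = floor(556/8)*8 = 552 B
Final fragment needs no 8-byte alignment: it can carry up to MTU - header = 556 B
Non-final fragments needed = ceil((payload - 556) / 552) = ceil(2304/552) = ceil(4.1739) = 5
Number of fragments = 5 + 1 = 6
Fragment sizes (data): 5 * 552 B + 100 B (last, 100 <= 556 OK)
Total bytes sent = payload + n_frags * header = 2860 + 6*20 = 2860 + 120 = 2980 B

6, 2980


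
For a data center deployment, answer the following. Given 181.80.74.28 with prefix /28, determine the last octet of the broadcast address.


Given: IP = 181.80.74.28, prefix = /28
Host bits = 32 - 28 = 4
Network last octet = 28 AND mask = 16
Host part size = 2^4 - 1 = 15
Broadcast last octet = 16 OR 15 = 31

31


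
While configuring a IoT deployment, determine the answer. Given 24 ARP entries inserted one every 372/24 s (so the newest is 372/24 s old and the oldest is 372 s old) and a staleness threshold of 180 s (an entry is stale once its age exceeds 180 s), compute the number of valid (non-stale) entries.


Ages are k * 372/24 s for k = 1..24 (spacing = 15.5000 s).
Entry k is valid iff k * 372/24 <= 180 iff k <= 24 * 180 / 372 = 11.6129
n_valid = floor(11.6129) = 11
(n_stale = 24 - 11 = 13)

11


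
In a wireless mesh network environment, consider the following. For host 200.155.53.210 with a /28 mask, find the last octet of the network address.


Given: IP = 200.155.53.210, prefix = /28
Subnet mask = 255.255.255.240
Last octet of IP: 210
Last octet of mask: 240
Network last octet = 210 AND 240 = 208

208


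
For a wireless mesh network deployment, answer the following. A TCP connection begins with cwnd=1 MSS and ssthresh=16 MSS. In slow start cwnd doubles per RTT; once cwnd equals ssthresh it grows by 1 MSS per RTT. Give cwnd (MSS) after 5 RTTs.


RTT 0: cwnd = 1 MSS (initial)
RTT 1: cwnd = 2 MSS (slow start, doubled)
RTT 2: cwnd = 4 MSS (slow start, doubled)
RTT 3: cwnd = 8 MSS (slow start, doubled)
RTT 4: cwnd = 16 MSS (slow start, doubled)
RTT 5: cwnd = 17 MSS (congestion avoidance, +1)

17


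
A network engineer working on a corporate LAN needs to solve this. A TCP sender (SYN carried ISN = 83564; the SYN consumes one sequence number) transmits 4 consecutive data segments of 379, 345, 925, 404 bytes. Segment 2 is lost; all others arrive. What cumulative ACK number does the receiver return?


SYN uses sequence number 83564; first data byte = ISN + 1 = 83565.
Segment 1: SEQ = 83565, len = 379 B, covers [83565, 83943]
Segment 2: SEQ = 83944, len = 345 B, covers [83944, 84288] [LOST]
Segment 3: SEQ = 84289, len = 925 B, covers [84289, 85213]
Segment 4: SEQ = 85214, len = 404 B, covers [85214, 85617]
In-order data received: bytes [83565, 83943] (segments 1..1).
Segment 2 missing -> gap begins at byte 83944; later segments buffered out of order.
Cumulative ACK = next expected in-order byte = 83565 + 379 = 83944

83944


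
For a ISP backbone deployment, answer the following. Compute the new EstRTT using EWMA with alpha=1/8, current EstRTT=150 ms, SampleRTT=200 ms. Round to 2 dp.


Given: EstRTT = 150 ms, SampleRTT = 200 ms, alpha = 1/8
New EstRTT = (1 - alpha) * EstRTT + alpha * SampleRTT
(7/8) * 150 = 131.25
(1/8) * 200 = 25
New EstRTT = 131.25 + 25 = 156.25 ms -> 156.25 ms (2 dp)

156.25


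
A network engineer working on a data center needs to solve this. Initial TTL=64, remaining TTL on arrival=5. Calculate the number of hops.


Given: initial TTL = 64, received TTL = 5
Hops = initial TTL - received TTL
Hops = 64 - 5 = 59

59


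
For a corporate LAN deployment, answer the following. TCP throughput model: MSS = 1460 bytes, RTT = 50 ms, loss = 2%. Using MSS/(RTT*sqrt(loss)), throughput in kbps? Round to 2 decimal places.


Given: MSS = 1460 bytes, RTT = 50 ms, loss = 2%
RTT in seconds = 50 / 1000 = 0.05
Loss rate = 2% = 0.02
sqrt(loss) = sqrt(0.02) = 0.141421356237
Throughput (bytes/s) = 1460 / (0.05 * 0.141421356237) = 206475.1801
Throughput (kbps) = 206475.1801 * 8 / 1000 = 1651.801441 -> 1651.80 kbps (2 dp)

1651.80


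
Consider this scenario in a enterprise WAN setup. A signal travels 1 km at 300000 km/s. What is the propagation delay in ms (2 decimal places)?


Given: distance = 1 km, speed = 300000 km/s
Delay = distance / speed = 1 / 300000 seconds
Delay in ms = 1 * 1000 / 300000
Delay = 0.0033 ms
Rounded to 2 dp = 0.00 ms

0.00


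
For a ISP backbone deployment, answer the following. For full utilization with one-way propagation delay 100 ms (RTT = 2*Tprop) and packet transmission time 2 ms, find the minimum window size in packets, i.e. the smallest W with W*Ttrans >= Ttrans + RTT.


Given: Ttrans = 2 ms, RTT = 200 ms (= 2 * Tprop, Tprop = 100 ms)
Time until first ACK returns = Ttrans + RTT = 2 + 200 = 202 ms
Need W * Ttrans >= Ttrans + RTT  ->  W >= (Ttrans + RTT) / Ttrans
(Ttrans + RTT) / Ttrans = 202 / 2 = 101
W_min = ceil(101) = 101

101


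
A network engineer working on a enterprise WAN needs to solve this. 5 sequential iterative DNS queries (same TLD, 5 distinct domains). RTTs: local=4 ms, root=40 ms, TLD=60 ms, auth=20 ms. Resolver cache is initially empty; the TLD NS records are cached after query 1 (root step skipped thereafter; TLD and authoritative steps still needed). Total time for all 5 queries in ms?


Lookup 1 (cold cache): local + root + TLD + auth = 4 + 40 + 60 + 20 = 124 ms
Lookups 2..5 (TLD NS cached -> skip root; new domain -> still ask TLD and auth): local + TLD + auth = 4 + 60 + 20 = 84 ms each
Remaining 4 lookups: 4 * 84 = 336 ms
Total = 124 + 336 = 460 ms

460


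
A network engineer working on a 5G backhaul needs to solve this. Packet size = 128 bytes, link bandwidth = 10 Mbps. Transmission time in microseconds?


Given: packet = 128 bytes, bandwidth = 10 Mbps
Packet in bits = 128 * 8 = 1024 bits
Bandwidth = 10 * 10^6 = 10000000 bps
Time = 1024 / 10000000 seconds
Time in us = 1024 * 10^6 / 10000000 = 102.4

102.4


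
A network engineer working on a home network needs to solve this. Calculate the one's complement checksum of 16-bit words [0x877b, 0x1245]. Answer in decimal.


Given words: [0x877b, 0x1245]
Step 1: Sum all words
Raw sum = 34683 + 4677 = 39360
One's complement = ~39360 & 0xFFFF = 26175

26175


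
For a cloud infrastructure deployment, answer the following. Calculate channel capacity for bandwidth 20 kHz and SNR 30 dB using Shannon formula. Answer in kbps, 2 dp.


Given: B = 20 kHz, SNR = 30 dB
SNR linear = 10^(30/10) = 1000
1 + SNR = 1001
log2(1001) = 9.9672262588
C = 20 * 1000 * 9.9672262588 = 199344.5252 bps
C = 199.344525 kbps -> 199.34 kbps (2 dp)

199.34


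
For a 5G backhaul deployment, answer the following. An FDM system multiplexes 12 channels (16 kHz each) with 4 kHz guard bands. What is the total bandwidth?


Given: 12 channels, 16 kHz each, guard = 4 kHz
Channel bandwidth = 12 * 16 = 192 kHz
Guard bands = 11 gaps * 4 kHz = 44 kHz
Total = 192 + 44 = 236 kHz

236


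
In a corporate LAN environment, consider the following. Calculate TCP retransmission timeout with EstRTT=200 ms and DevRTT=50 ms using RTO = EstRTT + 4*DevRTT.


Given: EstRTT = 200 ms, DevRTT = 50 ms
Timeout = EstRTT + 4 * DevRTT
4 * DevRTT = 4 * 50 = 200
Timeout = 200 + 200 = 400 ms

400


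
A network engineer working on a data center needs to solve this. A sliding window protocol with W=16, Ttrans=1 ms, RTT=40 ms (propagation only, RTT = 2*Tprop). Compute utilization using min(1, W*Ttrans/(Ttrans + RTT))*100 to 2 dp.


Given: W = 16, Ttrans = 1 ms, RTT = 40 ms (= 2 * Tprop, Tprop = 20 ms)
Cycle time = Ttrans + RTT = 1 + 40 = 41 ms (first packet sent until its ACK returns)
W * Ttrans = 16 * 1 = 16 ms of sending per cycle
W * Ttrans / (Ttrans + RTT) = 16 / 41 = 0.390244
U = min(1, 0.390244) = 0.390244
U% = 39.02%

39.02


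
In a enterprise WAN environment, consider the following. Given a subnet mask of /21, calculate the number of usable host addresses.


Given: subnet mask /21
Host bits = 32 - 21 = 11
Total addresses = 2^11 = 2048
Usable hosts = 2048 - 2 (network + broadcast) = 2046

2046


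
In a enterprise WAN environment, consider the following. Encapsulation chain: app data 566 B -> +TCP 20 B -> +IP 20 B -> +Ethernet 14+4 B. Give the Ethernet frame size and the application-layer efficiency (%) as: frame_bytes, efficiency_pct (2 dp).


TCP segment = 566 + 20 = 586 B
IP packet = 586 + 20 = 606 B
Ethernet frame = 606 + 14 + 4 = 624 B
Efficiency = app / frame = 566 / 624 = 0.907051 = 90.7051% -> 90.71% (2 dp)

624, 90.71


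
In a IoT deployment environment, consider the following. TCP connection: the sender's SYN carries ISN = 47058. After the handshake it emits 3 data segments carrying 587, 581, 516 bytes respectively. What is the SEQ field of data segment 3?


The SYN occupies sequence number ISN = 47058, so the first data byte is ISN + 1 = 47059.
SEQ of data segment i = (ISN + 1) + sum of payload sizes of segments 1..i-1.
Segment 1: SEQ = 47059, payload = 587 bytes
Segment 2: SEQ = 47646, payload = 581 bytes
Segment 3: SEQ = 48227, payload = 516 bytes
SEQ of segment 3 = 47059 + 587 + 581 = 48227

48227


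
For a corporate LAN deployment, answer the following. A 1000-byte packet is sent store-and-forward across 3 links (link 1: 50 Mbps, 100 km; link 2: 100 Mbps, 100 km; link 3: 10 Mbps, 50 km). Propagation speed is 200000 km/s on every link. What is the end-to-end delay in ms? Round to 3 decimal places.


Packet = 1000 bytes = 8000 bits. Store-and-forward: sum (t_trans + t_prop) per link.
Link 1: t_trans = 8000/(50*10^6) s = 0.1600 ms; t_prop = 100/200000 s = 0.5000 ms; subtotal = 0.6600 ms
Link 2: t_trans = 8000/(100*10^6) s = 0.0800 ms; t_prop = 100/200000 s = 0.5000 ms; subtotal = 0.5800 ms
Link 3: t_trans = 8000/(10*10^6) s = 0.8000 ms; t_prop = 50/200000 s = 0.2500 ms; subtotal = 1.0500 ms
End-to-end = 0.6600 + 0.5800 + 1.0500 = 2.2900 ms -> 2.290 ms (3 dp)

2.290


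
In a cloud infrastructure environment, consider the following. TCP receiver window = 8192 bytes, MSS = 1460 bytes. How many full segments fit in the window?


Given: RWND = 8192 bytes, MSS = 1460 bytes
Full segments = floor(RWND / MSS)
Full segments = floor(8192 / 1460)
Full segments = floor(5.611) = 5

5


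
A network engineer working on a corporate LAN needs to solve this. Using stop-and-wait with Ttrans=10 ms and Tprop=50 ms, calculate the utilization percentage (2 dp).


Given: Ttrans = 10 ms, Tprop = 50 ms
RTT = 2 * Tprop = 2 * 50 = 100 ms
U = Ttrans / (Ttrans + RTT)
U = 10 / (10 + 100)
U = 10 / 110 = 0.090909
U% = 9.09%

9.09


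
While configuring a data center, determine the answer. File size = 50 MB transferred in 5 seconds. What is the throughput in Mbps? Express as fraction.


Given: file = 50 MB, time = 5 s
File in Mb = 50 * 8 = 400 Mb
Throughput = 400 / 5 Mbps
Throughput = 80 Mbps

80


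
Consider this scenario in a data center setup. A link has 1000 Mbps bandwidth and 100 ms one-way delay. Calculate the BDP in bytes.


Given: bandwidth = 1000 Mbps, delay = 100 ms
BDP in bits = 1000 * 10^6 * 100 / 1000
BDP in bits = 100000000
BDP in bytes = 100000000 / 8 = 12500000

12500000


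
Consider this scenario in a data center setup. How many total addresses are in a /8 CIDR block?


Given: CIDR prefix /8
Host bits = 32 - 8 = 24
Total addresses = 2^24 = 16777216

16777216


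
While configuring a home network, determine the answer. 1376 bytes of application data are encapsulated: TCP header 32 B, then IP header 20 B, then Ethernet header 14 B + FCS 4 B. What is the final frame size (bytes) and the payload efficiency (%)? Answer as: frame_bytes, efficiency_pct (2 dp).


TCP segment = 1376 + 32 = 1408 B
IP packet = 1408 + 20 = 1428 B
Ethernet frame = 1428 + 14 + 4 = 1446 B
Efficiency = app / frame = 1376 / 1446 = 0.951591 = 95.1591% -> 95.16% (2 dp)

1446, 95.16


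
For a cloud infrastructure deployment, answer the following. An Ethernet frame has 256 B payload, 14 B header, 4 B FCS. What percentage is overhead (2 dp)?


Given: payload = 256 B, header = 14 B, trailer = 4 B
Overhead bytes = header + trailer = 14 + 4 = 18
Total frame = payload + overhead = 256 + 18 = 274
Overhead % = 18 / 274 * 100 = 6.5693% -> 6.57% (2 dp)

6.57


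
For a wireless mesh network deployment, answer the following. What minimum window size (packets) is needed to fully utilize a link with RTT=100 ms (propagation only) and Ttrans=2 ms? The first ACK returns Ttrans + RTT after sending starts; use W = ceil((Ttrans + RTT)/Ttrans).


Given: Ttrans = 2 ms, RTT = 100 ms (= 2 * Tprop, Tprop = 50 ms)
Time until first ACK returns = Ttrans + RTT = 2 + 100 = 102 ms
Need W * Ttrans >= Ttrans + RTT  ->  W >= (Ttrans + RTT) / Ttrans
(Ttrans + RTT) / Ttrans = 102 / 2 = 51
W_min = ceil(51) = 51

51


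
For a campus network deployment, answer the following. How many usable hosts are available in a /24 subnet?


Given: subnet mask /24
Host bits = 32 - 24 = 8
Total addresses = 2^8 = 256
Usable hosts = 256 - 2 (network + broadcast) = 254

254


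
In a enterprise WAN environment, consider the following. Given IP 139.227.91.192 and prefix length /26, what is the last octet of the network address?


Given: IP = 139.227.91.192, prefix = /26
Subnet mask = 255.255.255.192
Last octet of IP: 192
Last octet of mask: 192
Network last octet = 192 AND 192 = 192

192


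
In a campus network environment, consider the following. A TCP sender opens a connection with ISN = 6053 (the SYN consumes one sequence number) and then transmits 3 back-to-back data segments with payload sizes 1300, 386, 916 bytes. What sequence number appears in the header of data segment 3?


The SYN occupies sequence number ISN = 6053, so the first data byte is ISN + 1 = 6054.
SEQ of data segment i = (ISN + 1) + sum of payload sizes of segments 1..i-1.
Segment 1: SEQ = 6054, payload = 1300 bytes
Segment 2: SEQ = 7354, payload = 386 bytes
Segment 3: SEQ = 7740, payload = 916 bytes
SEQ of segment 3 = 6054 + 1300 + 386 = 7740

7740


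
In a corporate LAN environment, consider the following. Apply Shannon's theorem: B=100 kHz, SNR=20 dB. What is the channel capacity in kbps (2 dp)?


Given: B = 100 kHz, SNR = 20 dB
SNR linear = 10^(20/10) = 100
1 + SNR = 101
log2(101) = 6.6582114828
C = 100 * 1000 * 6.6582114828 = 665821.1483 bps
C = 665.821148 kbps -> 665.82 kbps (2 dp)

665.82


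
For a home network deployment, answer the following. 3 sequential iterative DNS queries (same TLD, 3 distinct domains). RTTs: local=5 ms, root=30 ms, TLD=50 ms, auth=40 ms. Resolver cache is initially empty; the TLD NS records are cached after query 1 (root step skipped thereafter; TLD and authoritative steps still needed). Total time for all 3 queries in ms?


Lookup 1 (cold cache): local + root + TLD + auth = 5 + 30 + 50 + 40 = 125 ms
Lookups 2..3 (TLD NS cached -> skip root; new domain -> still ask TLD and auth): local + TLD + auth = 5 + 50 + 40 = 95 ms each
Remaining 2 lookups: 2 * 95 = 190 ms
Total = 125 + 190 = 315 ms

315


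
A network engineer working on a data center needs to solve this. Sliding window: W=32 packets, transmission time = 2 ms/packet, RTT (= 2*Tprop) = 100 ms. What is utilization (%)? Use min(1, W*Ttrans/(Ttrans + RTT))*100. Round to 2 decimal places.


Given: W = 32, Ttrans = 2 ms, RTT = 100 ms (= 2 * Tprop, Tprop = 50 ms)
Cycle time = Ttrans + RTT = 2 + 100 = 102 ms (first packet sent until its ACK returns)
W * Ttrans = 32 * 2 = 64 ms of sending per cycle
W * Ttrans / (Ttrans + RTT) = 64 / 102 = 0.627451
U = min(1, 0.627451) = 0.627451
U% = 62.75%

62.75


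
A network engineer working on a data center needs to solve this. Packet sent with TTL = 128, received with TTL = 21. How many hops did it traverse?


Given: initial TTL = 128, received TTL = 21
Hops = initial TTL - received TTL
Hops = 128 - 21 = 107

107


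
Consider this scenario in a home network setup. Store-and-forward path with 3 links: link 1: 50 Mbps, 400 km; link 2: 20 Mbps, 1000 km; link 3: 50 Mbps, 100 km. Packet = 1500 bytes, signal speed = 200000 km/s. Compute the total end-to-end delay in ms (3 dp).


Packet = 1500 bytes = 12000 bits. Store-and-forward: sum (t_trans + t_prop) per link.
Link 1: t_trans = 12000/(50*10^6) s = 0.2400 ms; t_prop = 400/200000 s = 2.0000 ms; subtotal = 2.2400 ms
Link 2: t_trans = 12000/(20*10^6) s = 0.6000 ms; t_prop = 1000/200000 s = 5.0000 ms; subtotal = 5.6000 ms
Link 3: t_trans = 12000/(50*10^6) s = 0.2400 ms; t_prop = 100/200000 s = 0.5000 ms; subtotal = 0.7400 ms
End-to-end = 2.2400 + 5.6000 + 0.7400 = 8.5800 ms -> 8.580 ms (3 dp)

8.580


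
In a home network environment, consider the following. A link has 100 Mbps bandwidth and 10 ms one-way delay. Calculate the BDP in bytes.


Given: bandwidth = 100 Mbps, delay = 10 ms
BDP in bits = 100 * 10^6 * 10 / 1000
BDP in bits = 1000000
BDP in bytes = 1000000 / 8 = 125000

125000


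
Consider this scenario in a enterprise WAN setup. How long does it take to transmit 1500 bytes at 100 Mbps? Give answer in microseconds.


Given: packet = 1500 bytes, bandwidth = 100 Mbps
Packet in bits = 1500 * 8 = 12000 bits
Bandwidth = 100 * 10^6 = 100000000 bps
Time = 12000 / 100000000 seconds
Time in us = 12000 * 10^6 / 100000000 = 120

120


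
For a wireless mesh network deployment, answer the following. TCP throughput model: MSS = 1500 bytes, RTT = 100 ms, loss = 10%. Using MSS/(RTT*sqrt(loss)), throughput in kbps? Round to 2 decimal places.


Given: MSS = 1500 bytes, RTT = 100 ms, loss = 10%
RTT in seconds = 100 / 1000 = 0.1
Loss rate = 10% = 0.1
sqrt(loss) = sqrt(0.1) = 0.316227766017
Throughput (bytes/s) = 1500 / (0.1 * 0.316227766017) = 47434.1649
Throughput (kbps) = 47434.1649 * 8 / 1000 = 379.473319 -> 379.47 kbps (2 dp)

379.47
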